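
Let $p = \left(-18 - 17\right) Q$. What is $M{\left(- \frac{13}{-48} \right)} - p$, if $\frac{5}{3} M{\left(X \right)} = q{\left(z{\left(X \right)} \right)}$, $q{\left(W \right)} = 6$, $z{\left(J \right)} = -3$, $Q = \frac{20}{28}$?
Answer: $\frac{143}{5} \approx 28.6$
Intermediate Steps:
$Q = \frac{5}{7}$ ($Q = 20 \cdot \frac{1}{28} = \frac{5}{7} \approx 0.71429$)
$M{\left(X \right)} = \frac{18}{5}$ ($M{\left(X \right)} = \frac{3}{5} \cdot 6 = \frac{18}{5}$)
$p = -25$ ($p = \left(-18 - 17\right) \frac{5}{7} = \left(-35\right) \frac{5}{7} = -25$)
$M{\left(- \frac{13}{-48} \right)} - p = \frac{18}{5} - -25 = \frac{18}{5} + 25 = \frac{143}{5}$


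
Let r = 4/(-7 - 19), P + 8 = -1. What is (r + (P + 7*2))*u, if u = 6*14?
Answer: 5292/13 ≈ 407.08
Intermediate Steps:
P = -9 (P = -8 - 1 = -9)
r = -2/13 (r = 4/(-26) = 4*(-1/26) = -2/13 ≈ -0.15385)
u = 84
(r + (P + 7*2))*u = (-2/13 + (-9 + 7*2))*84 = (-2/13 + (-9 + 14))*84 = (-2/13 + 5)*84 = (63/13)*84 = 5292/13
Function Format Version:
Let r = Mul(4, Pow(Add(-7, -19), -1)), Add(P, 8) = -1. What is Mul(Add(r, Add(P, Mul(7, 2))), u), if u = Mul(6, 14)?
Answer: Rational(5292, 13) ≈ 407.08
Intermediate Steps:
P = -9 (P = Add(-8, -1) = -9)
r = Rational(-2, 13) (r = Mul(4, Pow(-26, -1)) = Mul(4, Rational(-1, 26)) = Rational(-2, 13) ≈ -0.15385)
u = 84
Mul(Add(r, Add(P, Mul(7, 2))), u) = Mul(Add(Rational(-2, 13), Add(-9, Mul(7, 2))), 84) = Mul(Add(Rational(-2, 13), Add(-9, 14)), 84) = Mul(Add(Rational(-2, 13), 5), 84) = Mul(Rational(63, 13), 84) = Rational(5292, 13)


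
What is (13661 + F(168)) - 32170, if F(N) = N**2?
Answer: 9715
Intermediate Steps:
(13661 + F(168)) - 32170 = (13661 + 168**2) - 32170 = (13661 + 28224) - 32170 = 41885 - 32170 = 9715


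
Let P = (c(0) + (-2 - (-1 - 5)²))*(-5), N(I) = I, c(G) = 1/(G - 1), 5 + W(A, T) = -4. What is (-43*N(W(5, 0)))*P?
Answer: 75465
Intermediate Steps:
W(A, T) = -9 (W(A, T) = -5 - 4 = -9)
c(G) = 1/(-1 + G)
P = 195 (P = (1/(-1 + 0) + (-2 - (-1 - 5)²))*(-5) = (1/(-1) + (-2 - 1*(-6)²))*(-5) = (-1 + (-2 - 1*36))*(-5) = (-1 + (-2 - 36))*(-5) = (-1 - 38)*(-5) = -39*(-5) = 195)
(-43*N(W(5, 0)))*P = -43*(-9)*195 = 387*195 = 75465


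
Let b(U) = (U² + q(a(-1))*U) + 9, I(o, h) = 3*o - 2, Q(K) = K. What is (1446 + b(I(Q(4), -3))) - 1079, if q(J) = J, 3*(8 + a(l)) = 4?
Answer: 1228/3 ≈ 409.33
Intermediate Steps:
a(l) = -20/3 (a(l) = -8 + (⅓)*4 = -8 + 4/3 = -20/3)
I(o, h) = -2 + 3*o
b(U) = 9 + U² - 20*U/3 (b(U) = (U² - 20*U/3) + 9 = 9 + U² - 20*U/3)
(1446 + b(I(Q(4), -3))) - 1079 = (1446 + (9 + (-2 + 3*4)² - 20*(-2 + 3*4)/3)) - 1079 = (1446 + (9 + (-2 + 12)² - 20*(-2 + 12)/3)) - 1079 = (1446 + (9 + 10² - 20/3*10)) - 1079 = (1446 + (9 + 100 - 200/3)) - 1079 = (1446 + 127/3) - 1079 = 4465/3 - 1079 = 1228/3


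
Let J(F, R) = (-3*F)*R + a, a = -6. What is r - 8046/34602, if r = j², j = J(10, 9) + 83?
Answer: 214813642/5767 ≈ 37249.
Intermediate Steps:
J(F, R) = -6 - 3*F*R (J(F, R) = (-3*F)*R - 6 = -3*F*R - 6 = -6 - 3*F*R)
j = -193 (j = (-6 - 3*10*9) + 83 = (-6 - 270) + 83 = -276 + 83 = -193)
r = 37249 (r = (-193)² = 37249)
r - 8046/34602 = 37249 - 8046/34602 = 37249 - 8046*1/34602 = 37249 - 1341/5767 = 214813642/5767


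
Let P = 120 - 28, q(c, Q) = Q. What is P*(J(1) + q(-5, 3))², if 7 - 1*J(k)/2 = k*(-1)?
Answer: 33212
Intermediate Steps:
J(k) = 14 + 2*k (J(k) = 14 - 2*k*(-1) = 14 - (-2)*k = 14 + 2*k)
P = 92
P*(J(1) + q(-5, 3))² = 92*((14 + 2*1) + 3)² = 92*((14 + 2) + 3)² = 92*(16 + 3)² = 92*19² = 92*361 = 33212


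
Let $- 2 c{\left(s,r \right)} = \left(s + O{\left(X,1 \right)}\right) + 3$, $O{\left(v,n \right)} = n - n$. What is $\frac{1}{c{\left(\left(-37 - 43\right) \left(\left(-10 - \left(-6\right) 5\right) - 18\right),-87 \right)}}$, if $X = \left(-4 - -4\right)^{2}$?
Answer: $\frac{2}{157} \approx 0.012739$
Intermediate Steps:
$X = 0$ ($X = \left(-4 + 4\right)^{2} = 0^{2} = 0$)
$O{\left(v,n \right)} = 0$
$c{\left(s,r \right)} = - \frac{3}{2} - \frac{s}{2}$ ($c{\left(s,r \right)} = - \frac{\left(s + 0\right) + 3}{2} = - \frac{s + 3}{2} = - \frac{3 + s}{2} = - \frac{3}{2} - \frac{s}{2}$)
$\frac{1}{c{\left(\left(-37 - 43\right) \left(\left(-10 - \left(-6\right) 5\right) - 18\right),-87 \right)}} = \frac{1}{- \frac{3}{2} - \frac{\left(-37 - 43\right) \left(\left(-10 - \left(-6\right) 5\right) - 18\right)}{2}} = \frac{1}{- \frac{3}{2} - \frac{\left(-80\right) \left(\left(-10 - -30\right) - 18\right)}{2}} = \frac{1}{- \frac{3}{2} - \frac{\left(-80\right) \left(\left(-10 + 30\right) - 18\right)}{2}} = \frac{1}{- \frac{3}{2} - \frac{\left(-80\right) \left(20 - 18\right)}{2}} = \frac{1}{- \frac{3}{2} - \frac{\left(-80\right) 2}{2}} = \frac{1}{- \frac{3}{2} - -80} = \frac{1}{- \frac{3}{2} + 80} = \frac{1}{\frac{157}{2}} = \frac{2}{157}$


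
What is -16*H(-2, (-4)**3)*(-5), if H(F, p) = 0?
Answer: 0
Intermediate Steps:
-16*H(-2, (-4)**3)*(-5) = -16*0*(-5) = 0*(-5) = 0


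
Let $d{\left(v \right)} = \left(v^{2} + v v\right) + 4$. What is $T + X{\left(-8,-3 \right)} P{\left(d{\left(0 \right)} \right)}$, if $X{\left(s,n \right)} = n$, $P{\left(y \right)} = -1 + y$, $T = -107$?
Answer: $-116$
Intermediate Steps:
$d{\left(v \right)} = 4 + 2 v^{2}$ ($d{\left(v \right)} = \left(v^{2} + v^{2}\right) + 4 = 2 v^{2} + 4 = 4 + 2 v^{2}$)
$T + X{\left(-8,-3 \right)} P{\left(d{\left(0 \right)} \right)} = -107 - 3 \left(-1 + \left(4 + 2 \cdot 0^{2}\right)\right) = -107 - 3 \left(-1 + \left(4 + 2 \cdot 0\right)\right) = -107 - 3 \left(-1 + \left(4 + 0\right)\right) = -107 - 3 \left(-1 + 4\right) = -107 - 9 = -116$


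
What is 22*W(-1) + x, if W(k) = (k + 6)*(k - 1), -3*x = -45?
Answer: -205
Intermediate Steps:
x = 15 (x = -1/3*(-45) = 15)
W(k) = (-1 + k)*(6 + k) (W(k) = (6 + k)*(-1 + k) = (-1 + k)*(6 + k))
22*W(-1) + x = 22*(-6 + (-1)**2 + 5*(-1)) + 15 = 22*(-6 + 1 - 5) + 15 = 22*(-10) + 15 = -220 + 15 = -205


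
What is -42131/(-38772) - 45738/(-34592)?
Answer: 403843661/167650128 ≈ 2.4088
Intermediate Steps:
-42131/(-38772) - 45738/(-34592) = -42131*(-1/38772) - 45738*(-1/34592) = 42131/38772 + 22869/17296 = 403843661/167650128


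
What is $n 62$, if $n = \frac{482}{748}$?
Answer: $\frac{7471}{187} \approx 39.952$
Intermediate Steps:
$n = \frac{241}{374}$ ($n = 482 \cdot \frac{1}{748} = \frac{241}{374} \approx 0.64439$)
$n 62 = \frac{241}{374} \cdot 62 = \frac{7471}{187}$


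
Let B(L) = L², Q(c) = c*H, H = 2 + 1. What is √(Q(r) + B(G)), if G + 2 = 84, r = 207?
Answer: √7345 ≈ 85.703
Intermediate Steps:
H = 3
G = 82 (G = -2 + 84 = 82)
Q(c) = 3*c (Q(c) = c*3 = 3*c)
√(Q(r) + B(G)) = √(3*207 + 82²) = √(621 + 6724) = √7345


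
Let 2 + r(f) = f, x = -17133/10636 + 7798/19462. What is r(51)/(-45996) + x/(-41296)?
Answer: -50917351103375/49147775112828864 ≈ -0.0010360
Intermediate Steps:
x = -125251459/103498916 (x = -17133*1/10636 + 7798*(1/19462) = -17133/10636 + 3899/9731 = -125251459/103498916 ≈ -1.2102)
r(f) = -2 + f
r(51)/(-45996) + x/(-41296) = (-2 + 51)/(-45996) - 125251459/103498916/(-41296) = 49*(-1/45996) - 125251459/103498916*(-1/41296) = -49/45996 + 125251459/4274091235136 = -50917351103375/49147775112828864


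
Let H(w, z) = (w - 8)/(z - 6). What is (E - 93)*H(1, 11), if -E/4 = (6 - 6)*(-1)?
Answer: 651/5 ≈ 130.20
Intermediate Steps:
E = 0 (E = -4*(6 - 6)*(-1) = -0*(-1) = -4*0 = 0)
H(w, z) = (-8 + w)/(-6 + z)
(E - 93)*H(1, 11) = (0 - 93)*((-8 + 1)/(-6 + 11)) = -93*(-7)/5 = -93*(-7/5) = 651/5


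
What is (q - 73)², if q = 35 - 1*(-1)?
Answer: 1369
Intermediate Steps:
q = 36 (q = 35 + 1 = 36)
(q - 73)² = (36 - 73)² = (-37)² = 1369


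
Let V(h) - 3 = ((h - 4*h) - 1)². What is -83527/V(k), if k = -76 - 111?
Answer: -83527/313603 ≈ -0.26635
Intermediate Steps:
k = -187
V(h) = 3 + (-1 - 3*h)² (V(h) = 3 + ((h - 4*h) - 1)² = 3 + (-3*h - 1)² = 3 + (-1 - 3*h)²)
-83527/V(k) = -83527/(3 + (1 + 3*(-187))²) = -83527/(3 + (1 - 561)²) = -83527/(3 + (-560)²) = -83527/(3 + 313600) = -83527/313603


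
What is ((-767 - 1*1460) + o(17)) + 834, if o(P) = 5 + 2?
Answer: -1386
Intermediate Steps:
o(P) = 7
((-767 - 1*1460) + o(17)) + 834 = ((-767 - 1*1460) + 7) + 834 = ((-767 - 1460) + 7) + 834 = (-2227 + 7) + 834 = -2220 + 834 = -1386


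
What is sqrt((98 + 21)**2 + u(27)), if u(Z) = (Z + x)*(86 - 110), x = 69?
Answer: sqrt(11857) ≈ 108.89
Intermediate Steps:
u(Z) = -1656 - 24*Z (u(Z) = (Z + 69)*(86 - 110) = (69 + Z)*(-24) = -1656 - 24*Z)
sqrt((98 + 21)**2 + u(27)) = sqrt((98 + 21)**2 + (-1656 - 24*27)) = sqrt(119**2 + (-1656 - 648)) = sqrt(14161 - 2304) = sqrt(11857)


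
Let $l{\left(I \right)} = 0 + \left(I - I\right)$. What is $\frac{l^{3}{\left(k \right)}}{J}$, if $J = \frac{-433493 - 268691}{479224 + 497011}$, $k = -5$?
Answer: $0$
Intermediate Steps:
$l{\left(I \right)} = 0$ ($l{\left(I \right)} = 0 + 0 = 0$)
$J = - \frac{702184}{976235} \approx -0.71928$
$\frac{l^{3}{\left(k \right)}}{J} = \frac{0^{3}}{- \frac{702184}{976235}} = 0 \left(- \frac{976235}{702184}\right) = 0$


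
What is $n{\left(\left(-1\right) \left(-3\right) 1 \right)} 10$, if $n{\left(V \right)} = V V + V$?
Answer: $120$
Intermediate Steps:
$n{\left(V \right)} = V + V^{2}$ ($n{\left(V \right)} = V^{2} + V = V + V^{2}$)
$n{\left(\left(-1\right) \left(-3\right) 1 \right)} 10 = \left(-1\right) \left(-3\right) 1 \left(1 + \left(-1\right) \left(-3\right) 1\right) 10 = 3 \cdot 1 \left(1 + 3 \cdot 1\right) 10 = 3 \left(1 + 3\right) 10 = 3 \cdot 4 \cdot 10 = 12 \cdot 10 = 120$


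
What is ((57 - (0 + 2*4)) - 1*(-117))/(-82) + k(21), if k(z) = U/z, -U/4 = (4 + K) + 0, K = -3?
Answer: -1907/861 ≈ -2.2149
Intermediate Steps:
U = -4 (U = -4*((4 - 3) + 0) = -4*(1 + 0) = -4*1 = -4)
k(z) = -4/z
((57 - (0 + 2*4)) - 1*(-117))/(-82) + k(21) = ((57 - (0 + 2*4)) - 1*(-117))/(-82) - 4/21 = -((57 - (0 + 8)) + 117)/82 - 4*1/21 = -((57 - 1*8) + 117)/82 - 4/21 = -((57 - 8) + 117)/82 - 4/21 = -(49 + 117)/82 - 4/21 = -1/82*166 - 4/21 = -83/41 - 4/21 = -1907/861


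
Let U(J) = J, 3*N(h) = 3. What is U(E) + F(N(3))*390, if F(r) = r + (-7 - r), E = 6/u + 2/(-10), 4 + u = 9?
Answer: -2729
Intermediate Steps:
u = 5 (u = -4 + 9 = 5)
N(h) = 1 (N(h) = (⅓)*3 = 1)
E = 1 (E = 6/5 + 2/(-10) = 6*(⅕) + 2*(-⅒) = 6/5 - ⅕ = 1)
F(r) = -7
U(E) + F(N(3))*390 = 1 - 7*390 = 1 - 2730 = -2729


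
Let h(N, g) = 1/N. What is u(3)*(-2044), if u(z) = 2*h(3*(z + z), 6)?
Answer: -2044/9 ≈ -227.11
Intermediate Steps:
u(z) = 1/(3*z) (u(z) = 2/((3*(z + z))) = 2/((3*(2*z))) = 2/((6*z)) = 2*(1/(6*z)) = 1/(3*z))
u(3)*(-2044) = ((⅓)/3)*(-2044) = ((⅓)*(⅓))*(-2044) = (⅑)*(-2044) = -2044/9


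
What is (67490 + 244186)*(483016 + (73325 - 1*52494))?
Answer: 157037017572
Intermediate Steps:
(67490 + 244186)*(483016 + (73325 - 1*52494)) = 311676*(483016 + (73325 - 52494)) = 311676*(483016 + 20831) = 311676*503847 = 157037017572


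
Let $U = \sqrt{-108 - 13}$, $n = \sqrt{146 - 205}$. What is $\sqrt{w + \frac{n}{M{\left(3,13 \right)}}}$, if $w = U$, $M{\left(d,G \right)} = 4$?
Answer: $\frac{\sqrt{i} \sqrt{44 + \sqrt{59}}}{2} \approx 2.5417 + 2.5417 i$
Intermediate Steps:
$n = i \sqrt{59}$ ($n = \sqrt{-59} = i \sqrt{59} \approx 7.6811 i$)
$U = 11 i$ ($U = \sqrt{-121} = 11 i \approx 11.0 i$)
$w = 11 i \approx 11.0 i$
$\sqrt{w + \frac{n}{M{\left(3,13 \right)}}} = \sqrt{11 i + \frac{i \sqrt{59}}{4}}$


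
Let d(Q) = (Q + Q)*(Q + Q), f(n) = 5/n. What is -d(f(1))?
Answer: -100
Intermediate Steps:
d(Q) = 4*Q² (d(Q) = (2*Q)*(2*Q) = 4*Q²)
-d(f(1)) = -4*(5/1)² = -4*(5*1)² = -4*5² = -4*25 = -1*100 = -100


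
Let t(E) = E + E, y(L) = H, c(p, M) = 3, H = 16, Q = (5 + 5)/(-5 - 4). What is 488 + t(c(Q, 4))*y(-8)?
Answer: 584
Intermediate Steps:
Q = -10/9 (Q = 10/(-9) = 10*(-1/9) = -10/9 ≈ -1.1111)
y(L) = 16
t(E) = 2*E
488 + t(c(Q, 4))*y(-8) = 488 + (2*3)*16 = 488 + 6*16 = 488 + 96 = 584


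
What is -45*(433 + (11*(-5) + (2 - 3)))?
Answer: -16965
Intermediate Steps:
-45*(433 + (11*(-5) + (2 - 3))) = -45*(433 + (-55 - 1)) = -45*(433 - 56) = -45*377 = -16965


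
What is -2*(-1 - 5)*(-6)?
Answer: -72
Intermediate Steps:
-2*(-1 - 5)*(-6) = -2*(-6)*(-6) = 12*(-6) = -72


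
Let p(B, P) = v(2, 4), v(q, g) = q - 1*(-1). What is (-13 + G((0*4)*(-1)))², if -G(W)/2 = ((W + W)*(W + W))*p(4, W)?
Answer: 169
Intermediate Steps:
v(q, g) = 1 + q (v(q, g) = q + 1 = 1 + q)
p(B, P) = 3 (p(B, P) = 1 + 2 = 3)
G(W) = -24*W² (G(W) = -2*(W + W)*(W + W)*3 = -2*(2*W)*(2*W)*3 = -2*4*W²*3 = -24*W²)
(-13 + G((0*4)*(-1)))² = (-13 - 24*((0*4)*(-1))²)² = (-13 - 24*(0*(-1))²)² = (-13 - 24*0²)² = (-13 - 24*0)² = (-13 + 0)² = (-13)² = 169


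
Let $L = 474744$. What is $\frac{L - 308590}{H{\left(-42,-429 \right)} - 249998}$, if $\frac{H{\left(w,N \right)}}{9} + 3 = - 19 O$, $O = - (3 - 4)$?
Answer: $- \frac{83077}{125098} \approx -0.66409$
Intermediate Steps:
$O = 1$ ($O = \left(-1\right) \left(-1\right) = 1$)
$H{\left(w,N \right)} = -198$ ($H{\left(w,N \right)} = -27 + 9 \left(\left(-19\right) 1\right) = -27 + 9 \left(-19\right) = -27 - 171 = -198$)
$\frac{L - 308590}{H{\left(-42,-429 \right)} - 249998} = \frac{474744 - 308590}{-198 - 249998} = \frac{166154}{-198 - 249998} = \frac{166154}{-250196} = 166154 \left(- \frac{1}{250196}\right) = - \frac{83077}{125098}$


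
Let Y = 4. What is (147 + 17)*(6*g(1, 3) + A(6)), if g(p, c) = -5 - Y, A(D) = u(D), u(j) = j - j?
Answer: -8856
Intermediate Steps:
u(j) = 0
A(D) = 0
g(p, c) = -9 (g(p, c) = -5 - 1*4 = -5 - 4 = -9)
(147 + 17)*(6*g(1, 3) + A(6)) = (147 + 17)*(6*(-9) + 0) = 164*(-54 + 0) = 164*(-54) = -8856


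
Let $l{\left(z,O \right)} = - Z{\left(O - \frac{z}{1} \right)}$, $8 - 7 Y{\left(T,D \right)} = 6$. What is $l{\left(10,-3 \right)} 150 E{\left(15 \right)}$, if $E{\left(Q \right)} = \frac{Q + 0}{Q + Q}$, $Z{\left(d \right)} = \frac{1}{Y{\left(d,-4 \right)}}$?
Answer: $- \frac{525}{2} \approx -262.5$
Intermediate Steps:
$Y{\left(T,D \right)} = \frac{2}{7}$ ($Y{\left(T,D \right)} = \frac{8}{7} - \frac{6}{7} = \frac{2}{7}$)
$Z{\left(d \right)} = \frac{7}{2}$ ($Z{\left(d \right)} = \frac{1}{\frac{2}{7}} = \frac{7}{2}$)
$E{\left(Q \right)} = \frac{1}{2}$ ($E{\left(Q \right)} = \frac{Q}{2 Q} = Q \frac{1}{2 Q} = \frac{1}{2}$)
$l{\left(z,O \right)} = - \frac{7}{2}$ ($l{\left(z,O \right)} = \left(-1\right) \frac{7}{2} = - \frac{7}{2}$)
$l{\left(10,-3 \right)} 150 E{\left(15 \right)} = \left(- \frac{7}{2}\right) 150 \cdot \frac{1}{2} = \left(-525\right) \frac{1}{2} = - \frac{525}{2}$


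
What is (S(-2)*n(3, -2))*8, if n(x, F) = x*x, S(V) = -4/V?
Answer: 144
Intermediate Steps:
n(x, F) = x**2
(S(-2)*n(3, -2))*8 = (-4/(-2)*3**2)*8 = (-4*(-1/2)*9)*8 = (2*9)*8 = 18*8 = 144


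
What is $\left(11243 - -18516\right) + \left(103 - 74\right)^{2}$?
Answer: $30600$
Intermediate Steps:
$\left(11243 - -18516\right) + \left(103 - 74\right)^{2} = \left(11243 + 18516\right) + 29^{2} = 29759 + 841 = 30600$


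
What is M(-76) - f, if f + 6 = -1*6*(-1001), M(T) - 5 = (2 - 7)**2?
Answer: -5970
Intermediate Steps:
M(T) = 30 (M(T) = 5 + (2 - 7)**2 = 5 + (-5)**2 = 5 + 25 = 30)
f = 6000 (f = -6 - 1*6*(-1001) = -6 - 6*(-1001) = -6 + 6006 = 6000)
M(-76) - f = 30 - 1*6000 = 30 - 6000 = -5970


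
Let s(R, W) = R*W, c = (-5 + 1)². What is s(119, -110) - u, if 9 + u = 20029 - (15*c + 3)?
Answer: -32867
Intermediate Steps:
c = 16 (c = (-4)² = 16)
u = 19777 (u = -9 + (20029 - (15*16 + 3)) = -9 + (20029 - (240 + 3)) = -9 + (20029 - 1*243) = -9 + (20029 - 243) = -9 + 19786 = 19777)
s(119, -110) - u = 119*(-110) - 1*19777 = -13090 - 19777 = -32867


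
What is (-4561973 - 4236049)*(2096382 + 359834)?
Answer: -21609842404752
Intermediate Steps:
(-4561973 - 4236049)*(2096382 + 359834) = -8798022*2456216 = -21609842404752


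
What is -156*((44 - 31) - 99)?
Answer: 13416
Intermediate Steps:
-156*((44 - 31) - 99) = -156*(13 - 99) = -156*(-86) = 13416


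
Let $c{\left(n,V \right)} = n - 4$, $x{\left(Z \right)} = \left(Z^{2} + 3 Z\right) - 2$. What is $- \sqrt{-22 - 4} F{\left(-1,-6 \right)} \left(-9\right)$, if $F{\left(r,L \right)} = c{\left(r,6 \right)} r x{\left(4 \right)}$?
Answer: $1170 i \sqrt{26} \approx 5965.9 i$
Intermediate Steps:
$x{\left(Z \right)} = -2 + Z^{2} + 3 Z$
$c{\left(n,V \right)} = -4 + n$ ($c{\left(n,V \right)} = n - 4 = -4 + n$)
$F{\left(r,L \right)} = 26 r \left(-4 + r\right)$ ($F{\left(r,L \right)} = \left(-4 + r\right) r \left(-2 + 4^{2} + 3 \cdot 4\right) = r \left(-4 + r\right) \left(-2 + 16 + 12\right) = r \left(-4 + r\right) 26 = 26 r \left(-4 + r\right)$)
$- \sqrt{-22 - 4} F{\left(-1,-6 \right)} \left(-9\right) = - \sqrt{-22 - 4} \cdot 26 \left(-1\right) \left(-4 - 1\right) \left(-9\right) = - \sqrt{-26} \cdot 26 \left(-1\right) \left(-5\right) \left(-9\right) = - i \sqrt{26} \cdot 130 \left(-9\right) = - 130 i \sqrt{26} \left(-9\right) = 1170 i \sqrt{26}$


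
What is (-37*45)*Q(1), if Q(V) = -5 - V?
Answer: 9990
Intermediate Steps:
(-37*45)*Q(1) = (-37*45)*(-5 - 1*1) = -1665*(-5 - 1) = -1665*(-6) = 9990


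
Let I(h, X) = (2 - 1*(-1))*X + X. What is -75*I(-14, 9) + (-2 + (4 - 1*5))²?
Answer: -2691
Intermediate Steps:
I(h, X) = 4*X (I(h, X) = (2 + 1)*X + X = 3*X + X = 4*X)
-75*I(-14, 9) + (-2 + (4 - 1*5))² = -300*9 + (-2 + (4 - 1*5))² = -75*36 + (-2 + (4 - 5))² = -2700 + (-2 - 1)² = -2700 + (-3)² = -2700 + 9 = -2691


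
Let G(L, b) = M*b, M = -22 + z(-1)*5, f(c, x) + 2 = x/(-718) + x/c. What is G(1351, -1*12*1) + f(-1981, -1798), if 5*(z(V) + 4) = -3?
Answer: 385040703/711179 ≈ 541.41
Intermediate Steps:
f(c, x) = -2 - x/718 + x/c (f(c, x) = -2 + (x/(-718) + x/c) = -2 + (x*(-1/718) + x/c) = -2 + (-x/718 + x/c) = -2 - x/718 + x/c)
z(V) = -23/5 (z(V) = -4 + (⅕)*(-3) = -4 - ⅗ = -23/5)
M = -45 (M = -22 - 23/5*5 = -22 - 23 = -45)
G(L, b) = -45*b
G(1351, -1*12*1) + f(-1981, -1798) = -45*(-1*12) + (-2 - 1/718*(-1798) - 1798/(-1981)) = -(-540) + (-2 + 899/359 - 1798*(-1/1981)) = -45*(-12) + (-2 + 899/359 + 1798/1981) = 540 + 1004043/711179 = 385040703/711179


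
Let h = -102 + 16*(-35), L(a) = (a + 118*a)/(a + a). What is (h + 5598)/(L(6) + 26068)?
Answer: 9872/52255 ≈ 0.18892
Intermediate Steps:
L(a) = 119/2 (L(a) = (119*a)/((2*a)) = (119*a)*(1/(2*a)) = 119/2)
h = -662 (h = -102 - 560 = -662)
(h + 5598)/(L(6) + 26068) = (-662 + 5598)/(119/2 + 26068) = 4936/(52255/2) = 4936*(2/52255) = 9872/52255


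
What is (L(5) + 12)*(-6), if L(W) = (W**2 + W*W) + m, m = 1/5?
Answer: -1866/5 ≈ -373.20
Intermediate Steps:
m = 1/5 ≈ 0.20000
L(W) = 1/5 + 2*W**2 (L(W) = (W**2 + W*W) + 1/5 = (W**2 + W**2) + 1/5 = 2*W**2 + 1/5 = 1/5 + 2*W**2)
(L(5) + 12)*(-6) = ((1/5 + 2*5**2) + 12)*(-6) = ((1/5 + 2*25) + 12)*(-6) = ((1/5 + 50) + 12)*(-6) = (251/5 + 12)*(-6) = (311/5)*(-6) = -1866/5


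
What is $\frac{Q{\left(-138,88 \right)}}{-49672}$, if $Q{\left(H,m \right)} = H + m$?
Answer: $\frac{25}{24836} \approx 0.0010066$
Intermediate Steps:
$\frac{Q{\left(-138,88 \right)}}{-49672} = \frac{-138 + 88}{-49672} = \left(-50\right) \left(- \frac{1}{49672}\right) = \frac{25}{24836}$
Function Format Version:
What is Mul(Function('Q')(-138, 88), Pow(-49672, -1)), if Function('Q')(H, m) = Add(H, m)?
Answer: Rational(25, 24836) ≈ 0.0010066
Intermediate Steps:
Mul(Function('Q')(-138, 88), Pow(-49672, -1)) = Mul(Add(-138, 88), Pow(-49672, -1)) = Mul(-50, Rational(-1, 49672)) = Rational(25, 24836)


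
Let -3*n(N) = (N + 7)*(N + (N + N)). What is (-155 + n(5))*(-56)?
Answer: 12040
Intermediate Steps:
n(N) = -N*(7 + N) (n(N) = -(N + 7)*(N + (N + N))/3 = -(7 + N)*(N + 2*N)/3 = -(7 + N)*3*N/3 = -N*(7 + N))
(-155 + n(5))*(-56) = (-155 - 1*5*(7 + 5))*(-56) = (-155 - 1*5*12)*(-56) = (-155 - 60)*(-56) = -215*(-56) = 12040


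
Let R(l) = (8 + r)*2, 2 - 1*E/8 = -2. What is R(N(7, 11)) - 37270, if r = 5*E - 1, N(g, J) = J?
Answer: -36936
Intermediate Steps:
E = 32 (E = 16 - 8*(-2) = 16 + 16 = 32)
r = 159 (r = 5*32 - 1 = 160 - 1 = 159)
R(l) = 334 (R(l) = (8 + 159)*2 = 167*2 = 334)
R(N(7, 11)) - 37270 = 334 - 37270 = -36936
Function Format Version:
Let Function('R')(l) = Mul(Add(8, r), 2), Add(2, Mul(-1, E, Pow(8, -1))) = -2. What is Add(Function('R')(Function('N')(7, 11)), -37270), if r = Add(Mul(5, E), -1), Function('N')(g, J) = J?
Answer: -36936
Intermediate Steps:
E = 32 (E = Add(16, Mul(-8, -2)) = Add(16, 16) = 32)
r = 159 (r = Add(Mul(5, 32), -1) = Add(160, -1) = 159)
Function('R')(l) = 334 (Function('R')(l) = Mul(Add(8, 159), 2) = Mul(167, 2) = 334)
Add(Function('R')(Function('N')(7, 11)), -37270) = Add(334, -37270) = -36936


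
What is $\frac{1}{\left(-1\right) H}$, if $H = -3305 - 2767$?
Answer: $\frac{1}{6072} \approx 0.00016469$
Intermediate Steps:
$H = -6072$ ($H = -3305 - 2767 = -6072$)
$\frac{1}{\left(-1\right) H} = \frac{1}{\left(-1\right) \left(-6072\right)} = \frac{1}{6072}$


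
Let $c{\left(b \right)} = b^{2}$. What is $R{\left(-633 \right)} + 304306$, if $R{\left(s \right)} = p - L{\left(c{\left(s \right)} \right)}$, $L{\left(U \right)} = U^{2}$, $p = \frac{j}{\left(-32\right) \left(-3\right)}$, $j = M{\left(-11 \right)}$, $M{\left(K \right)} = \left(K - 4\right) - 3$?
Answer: $- \frac{2568821926643}{16} \approx -1.6055 \cdot 10^{11}$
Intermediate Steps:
$M{\left(K \right)} = -7 + K$ ($M{\left(K \right)} = \left(-4 + K\right) - 3 = -7 + K$)
$j = -18$ ($j = -7 - 11 = -18$)
$p = - \frac{3}{16}$ ($p = - \frac{18}{\left(-32\right) \left(-3\right)} = - \frac{18}{96} = \left(-18\right) \frac{1}{96} = - \frac{3}{16} \approx -0.1875$)
$R{\left(s \right)} = - \frac{3}{16} - s^{4}$ ($R{\left(s \right)} = - \frac{3}{16} - \left(s^{2}\right)^{2} = - \frac{3}{16} - s^{4}$)
$R{\left(-633 \right)} + 304306 = \left(- \frac{3}{16} - \left(-633\right)^{4}\right) + 304306 = \left(- \frac{3}{16} - 160551674721\right) + 304306 = - \frac{2568826795539}{16} + 304306 = - \frac{2568821926643}{16}$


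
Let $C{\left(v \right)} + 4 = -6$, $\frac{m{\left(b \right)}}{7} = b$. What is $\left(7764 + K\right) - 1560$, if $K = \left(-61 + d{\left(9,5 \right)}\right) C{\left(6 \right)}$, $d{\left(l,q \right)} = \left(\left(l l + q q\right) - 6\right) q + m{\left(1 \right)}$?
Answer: $1744$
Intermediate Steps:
$m{\left(b \right)} = 7 b$
$C{\left(v \right)} = -10$ ($C{\left(v \right)} = -4 - 6 = -10$)
$d{\left(l,q \right)} = 7 + q \left(-6 + l^{2} + q^{2}\right)$ ($d{\left(l,q \right)} = \left(\left(l l + q q\right) - 6\right) q + 7 \cdot 1 = \left(\left(l^{2} + q^{2}\right) - 6\right) q + 7 = \left(-6 + l^{2} + q^{2}\right) q + 7 = q \left(-6 + l^{2} + q^{2}\right) + 7 = 7 + q \left(-6 + l^{2} + q^{2}\right)$)
$K = -4460$ ($K = \left(-61 + \left(7 + 5^{3} - 30 + 5 \cdot 9^{2}\right)\right) \left(-10\right) = \left(-61 + \left(7 + 125 - 30 + 5 \cdot 81\right)\right) \left(-10\right) = \left(-61 + \left(7 + 125 - 30 + 405\right)\right) \left(-10\right) = \left(-61 + 507\right) \left(-10\right) = 446 \left(-10\right) = -4460$)
$\left(7764 + K\right) - 1560 = \left(7764 - 4460\right) - 1560 = 3304 - 1560 = 1744$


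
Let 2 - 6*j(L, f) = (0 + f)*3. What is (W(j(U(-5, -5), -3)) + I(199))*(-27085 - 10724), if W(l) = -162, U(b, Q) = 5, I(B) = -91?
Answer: 9565677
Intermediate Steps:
j(L, f) = 1/3 - f/2 (j(L, f) = 1/3 - (0 + f)*3/6 = 1/3 - f*3/6 = 1/3 - f/2)
(W(j(U(-5, -5), -3)) + I(199))*(-27085 - 10724) = (-162 - 91)*(-27085 - 10724) = -253*(-37809) = 9565677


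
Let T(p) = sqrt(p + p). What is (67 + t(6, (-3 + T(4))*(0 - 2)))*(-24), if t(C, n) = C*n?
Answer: -2472 + 576*sqrt(2) ≈ -1657.4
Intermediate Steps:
T(p) = sqrt(2)*sqrt(p) (T(p) = sqrt(2*p) = sqrt(2)*sqrt(p))
(67 + t(6, (-3 + T(4))*(0 - 2)))*(-24) = (67 + 6*((-3 + sqrt(2)*sqrt(4))*(0 - 2)))*(-24) = (67 + 6*((-3 + sqrt(2)*2)*(-2)))*(-24) = (67 + 6*((-3 + 2*sqrt(2))*(-2)))*(-24) = (67 + 6*(6 - 4*sqrt(2)))*(-24) = (67 + (36 - 24*sqrt(2)))*(-24) = (103 - 24*sqrt(2))*(-24) = -2472 + 576*sqrt(2)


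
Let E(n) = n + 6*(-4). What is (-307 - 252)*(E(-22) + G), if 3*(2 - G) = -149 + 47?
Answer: 5590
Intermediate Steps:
G = 36 (G = 2 - (-149 + 47)/3 = 2 - ⅓*(-102) = 2 + 34 = 36)
E(n) = -24 + n (E(n) = n - 24 = -24 + n)
(-307 - 252)*(E(-22) + G) = (-307 - 252)*((-24 - 22) + 36) = -559*(-46 + 36) = -559*(-10) = 5590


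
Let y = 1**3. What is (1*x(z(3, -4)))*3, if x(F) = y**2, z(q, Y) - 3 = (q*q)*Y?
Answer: 3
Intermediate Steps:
z(q, Y) = 3 + Y*q**2 (z(q, Y) = 3 + (q*q)*Y = 3 + q**2*Y = 3 + Y*q**2)
y = 1
x(F) = 1 (x(F) = 1**2 = 1)
(1*x(z(3, -4)))*3 = (1*1)*3 = 1*3 = 3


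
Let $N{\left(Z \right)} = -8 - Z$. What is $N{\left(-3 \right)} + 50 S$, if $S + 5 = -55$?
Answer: $-3005$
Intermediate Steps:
$S = -60$ ($S = -5 - 55 = -60$)
$N{\left(-3 \right)} + 50 S = \left(-8 - -3\right) + 50 \left(-60\right) = \left(-8 + 3\right) - 3000 = -5 - 3000 = -3005$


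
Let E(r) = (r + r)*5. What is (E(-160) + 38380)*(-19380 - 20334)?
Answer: -1460680920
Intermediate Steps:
E(r) = 10*r (E(r) = (2*r)*5 = 10*r)
(E(-160) + 38380)*(-19380 - 20334) = (10*(-160) + 38380)*(-19380 - 20334) = (-1600 + 38380)*(-39714) = 36780*(-39714) = -1460680920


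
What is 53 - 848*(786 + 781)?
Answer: -1328763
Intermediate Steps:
53 - 848*(786 + 781) = 53 - 848*1567 = 53 - 1328816 = -1328763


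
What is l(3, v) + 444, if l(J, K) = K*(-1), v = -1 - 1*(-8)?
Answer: 437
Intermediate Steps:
v = 7 (v = -1 + 8 = 7)
l(J, K) = -K
l(3, v) + 444 = -1*7 + 444 = -7 + 444 = 437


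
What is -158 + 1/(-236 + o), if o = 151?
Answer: -13431/85 ≈ -158.01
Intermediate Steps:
-158 + 1/(-236 + o) = -158 + 1/(-236 + 151) = -158 + 1/(-85) = -158 - 1/85 = -13431/85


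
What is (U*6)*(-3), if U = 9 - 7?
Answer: -36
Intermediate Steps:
U = 2
(U*6)*(-3) = (2*6)*(-3) = 12*(-3) = -36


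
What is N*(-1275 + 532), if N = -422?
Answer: 313546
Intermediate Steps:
N*(-1275 + 532) = -422*(-1275 + 532) = -422*(-743) = 313546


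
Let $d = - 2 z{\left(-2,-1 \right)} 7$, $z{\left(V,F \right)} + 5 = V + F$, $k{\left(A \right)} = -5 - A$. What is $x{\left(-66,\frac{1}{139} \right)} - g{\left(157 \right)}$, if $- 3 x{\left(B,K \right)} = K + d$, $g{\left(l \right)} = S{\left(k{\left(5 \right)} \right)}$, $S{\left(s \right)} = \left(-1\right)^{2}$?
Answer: $- \frac{15986}{417} \approx -38.336$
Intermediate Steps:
$z{\left(V,F \right)} = -5 + F + V$ ($z{\left(V,F \right)} = -5 + \left(V + F\right) = -5 + \left(F + V\right) = -5 + F + V$)
$S{\left(s \right)} = 1$
$d = 112$ ($d = - 2 \left(-5 - 1 - 2\right) 7 = \left(-2\right) \left(-8\right) 7 = 16 \cdot 7 = 112$)
$g{\left(l \right)} = 1$
$x{\left(B,K \right)} = - \frac{112}{3} - \frac{K}{3}$ ($x{\left(B,K \right)} = - \frac{K + 112}{3} = - \frac{112 + K}{3} = - \frac{112}{3} - \frac{K}{3}$)
$x{\left(-66,\frac{1}{139} \right)} - g{\left(157 \right)} = \left(- \frac{112}{3} - \frac{1}{3 \cdot 139}\right) - 1 = \left(- \frac{112}{3} - \frac{1}{417}\right) - 1 = - \frac{15569}{417} - 1 = - \frac{15986}{417}$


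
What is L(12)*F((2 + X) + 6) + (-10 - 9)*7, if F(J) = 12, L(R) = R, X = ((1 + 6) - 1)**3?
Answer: 11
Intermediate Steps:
X = 216 (X = (7 - 1)**3 = 6**3 = 216)
L(12)*F((2 + X) + 6) + (-10 - 9)*7 = 12*12 + (-10 - 9)*7 = 144 - 19*7 = 144 - 133 = 11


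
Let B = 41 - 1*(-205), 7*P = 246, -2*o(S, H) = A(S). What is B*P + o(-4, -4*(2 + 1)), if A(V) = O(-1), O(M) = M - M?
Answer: 60516/7 ≈ 8645.1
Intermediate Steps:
O(M) = 0
A(V) = 0
o(S, H) = 0 (o(S, H) = -½*0 = 0)
P = 246/7 (P = (⅐)*246 = 246/7 ≈ 35.143)
B = 246 (B = 41 + 205 = 246)
B*P + o(-4, -4*(2 + 1)) = 246*(246/7) + 0 = 60516/7 + 0 = 60516/7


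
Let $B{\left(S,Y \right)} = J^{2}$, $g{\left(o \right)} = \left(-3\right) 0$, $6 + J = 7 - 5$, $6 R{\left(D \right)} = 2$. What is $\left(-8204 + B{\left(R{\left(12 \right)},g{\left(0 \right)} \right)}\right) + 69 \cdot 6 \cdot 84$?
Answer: $26588$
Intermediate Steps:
$R{\left(D \right)} = \frac{1}{3}$ ($R{\left(D \right)} = \frac{1}{6} \cdot 2 = \frac{1}{3}$)
$J = -4$ ($J = -6 + \left(7 - 5\right) = -6 + 2 = -4$)
$g{\left(o \right)} = 0$
$B{\left(S,Y \right)} = 16$ ($B{\left(S,Y \right)} = \left(-4\right)^{2} = 16$)
$\left(-8204 + B{\left(R{\left(12 \right)},g{\left(0 \right)} \right)}\right) + 69 \cdot 6 \cdot 84 = \left(-8204 + 16\right) + 69 \cdot 6 \cdot 84 = -8188 + 414 \cdot 84 = -8188 + 34776 = 26588$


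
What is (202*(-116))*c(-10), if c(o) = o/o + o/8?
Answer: 5858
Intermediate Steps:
c(o) = 1 + o/8 (c(o) = 1 + o*(1/8) = 1 + o/8)
(202*(-116))*c(-10) = (202*(-116))*(1 + (1/8)*(-10)) = -23432*(1 - 5/4) = -23432*(-1/4) = 5858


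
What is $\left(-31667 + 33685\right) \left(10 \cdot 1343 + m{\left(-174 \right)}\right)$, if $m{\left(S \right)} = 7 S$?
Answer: $24643816$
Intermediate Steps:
$\left(-31667 + 33685\right) \left(10 \cdot 1343 + m{\left(-174 \right)}\right) = \left(-31667 + 33685\right) \left(10 \cdot 1343 + 7 \left(-174\right)\right) = 2018 \left(13430 - 1218\right) = 2018 \cdot 12212 = 24643816$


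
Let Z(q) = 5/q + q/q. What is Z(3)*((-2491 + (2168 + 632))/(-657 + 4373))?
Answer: 206/929 ≈ 0.22174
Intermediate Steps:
Z(q) = 1 + 5/q (Z(q) = 5/q + 1 = 1 + 5/q)
Z(3)*((-2491 + (2168 + 632))/(-657 + 4373)) = ((5 + 3)/3)*((-2491 + (2168 + 632))/(-657 + 4373)) = ((⅓)*8)*((-2491 + 2800)/3716) = 8*(309*(1/3716))/3 = (8/3)*(309/3716) = 206/929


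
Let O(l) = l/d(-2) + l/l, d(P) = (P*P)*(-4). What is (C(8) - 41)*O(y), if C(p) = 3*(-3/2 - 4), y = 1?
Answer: -1725/32 ≈ -53.906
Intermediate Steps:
C(p) = -33/2 (C(p) = 3*(-3*1/2 - 4) = 3*(-3/2 - 4) = 3*(-11/2) = -33/2)
d(P) = -4*P**2 (d(P) = P**2*(-4) = -4*P**2)
O(l) = 1 - l/16 (O(l) = l/((-4*(-2)**2)) + l/l = l/((-4*4)) + 1 = l/(-16) + 1 = l*(-1/16) + 1 = -l/16 + 1 = 1 - l/16)
(C(8) - 41)*O(y) = (-33/2 - 41)*(1 - 1/16*1) = -115*(1 - 1/16)/2 = -115/2*15/16 = -1725/32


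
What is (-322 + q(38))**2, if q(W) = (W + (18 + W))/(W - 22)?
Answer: 6395841/64 ≈ 99935.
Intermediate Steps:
q(W) = (18 + 2*W)/(-22 + W)
(-322 + q(38))**2 = (-322 + 2*(9 + 38)/(-22 + 38))**2 = (-322 + 2*47/16)**2 = (-322 + 2*(1/16)*47)**2 = (-322 + 47/8)**2 = (-2529/8)**2 = 6395841/64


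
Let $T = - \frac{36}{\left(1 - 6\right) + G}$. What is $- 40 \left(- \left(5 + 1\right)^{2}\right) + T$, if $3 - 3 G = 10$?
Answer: $\frac{15894}{11} \approx 1444.9$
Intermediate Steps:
$G = - \frac{7}{3}$ ($G = 1 - \frac{10}{3} = - \frac{7}{3} \approx -2.3333$)
$T = \frac{54}{11}$ ($T = - \frac{36}{\left(1 - 6\right) - \frac{7}{3}} = - \frac{36}{-5 - \frac{7}{3}} = - \frac{36}{- \frac{22}{3}} = \left(-36\right) \left(- \frac{3}{22}\right) = \frac{54}{11} \approx 4.9091$)
$- 40 \left(- \left(5 + 1\right)^{2}\right) + T = - 40 \left(- \left(5 + 1\right)^{2}\right) + \frac{54}{11} = - 40 \left(- 6^{2}\right) + \frac{54}{11} = - 40 \left(\left(-1\right) 36\right) + \frac{54}{11} = \left(-40\right) \left(-36\right) + \frac{54}{11} = 1440 + \frac{54}{11} = \frac{15894}{11}$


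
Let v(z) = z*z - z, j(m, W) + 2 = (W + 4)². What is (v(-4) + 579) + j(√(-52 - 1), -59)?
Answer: 3622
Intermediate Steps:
j(m, W) = -2 + (4 + W)² (j(m, W) = -2 + (W + 4)² = -2 + (4 + W)²)
v(z) = z² - z
(v(-4) + 579) + j(√(-52 - 1), -59) = (-4*(-1 - 4) + 579) + (-2 + (4 - 59)²) = (-4*(-5) + 579) + (-2 + (-55)²) = (20 + 579) + (-2 + 3025) = 599 + 3023 = 3622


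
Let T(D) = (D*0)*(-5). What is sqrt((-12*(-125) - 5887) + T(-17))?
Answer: I*sqrt(4387) ≈ 66.234*I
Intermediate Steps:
T(D) = 0 (T(D) = 0*(-5) = 0)
sqrt((-12*(-125) - 5887) + T(-17)) = sqrt((-12*(-125) - 5887) + 0) = sqrt((1500 - 5887) + 0) = sqrt(-4387 + 0) = sqrt(-4387) = I*sqrt(4387)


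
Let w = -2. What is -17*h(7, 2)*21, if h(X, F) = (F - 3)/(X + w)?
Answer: 357/5 ≈ 71.400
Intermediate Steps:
h(X, F) = (-3 + F)/(-2 + X) (h(X, F) = (F - 3)/(X - 2) = (-3 + F)/(-2 + X))
-17*h(7, 2)*21 = -17*(-3 + 2)/(-2 + 7)*21 = -17*(-1)/5*21 = -17*(-⅕)*21 = (17/5)*21 = 357/5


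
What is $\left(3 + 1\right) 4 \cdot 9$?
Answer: $144$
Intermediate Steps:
$\left(3 + 1\right) 4 \cdot 9 = 4 \cdot 4 \cdot 9 = 16 \cdot 9 = 144$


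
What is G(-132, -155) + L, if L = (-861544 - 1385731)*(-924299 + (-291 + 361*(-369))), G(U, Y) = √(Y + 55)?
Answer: 2377165247725 + 10*I ≈ 2.3772e+12 + 10.0*I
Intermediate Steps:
G(U, Y) = √(55 + Y)
L = 2377165247725 (L = -2247275*(-924299 + (-291 - 133209)) = -2247275*(-924299 - 133500) = -2247275*(-1057799) = 2377165247725)
G(-132, -155) + L = √(55 - 155) + 2377165247725 = √(-100) + 2377165247725 = 10*I + 2377165247725 = 2377165247725 + 10*I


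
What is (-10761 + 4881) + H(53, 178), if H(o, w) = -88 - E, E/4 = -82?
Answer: -5640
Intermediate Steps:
E = -328 (E = 4*(-82) = -328)
H(o, w) = 240 (H(o, w) = -88 - 1*(-328) = -88 + 328 = 240)
(-10761 + 4881) + H(53, 178) = (-10761 + 4881) + 240 = -5880 + 240 = -5640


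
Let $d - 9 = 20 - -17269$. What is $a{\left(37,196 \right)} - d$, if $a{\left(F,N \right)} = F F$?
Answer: $-15929$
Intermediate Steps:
$a{\left(F,N \right)} = F^{2}$
$d = 17298$ ($d = 9 + \left(20 - -17269\right) = 9 + \left(20 + 17269\right) = 9 + 17289 = 17298$)
$a{\left(37,196 \right)} - d = 37^{2} - 17298 = 1369 - 17298 = -15929$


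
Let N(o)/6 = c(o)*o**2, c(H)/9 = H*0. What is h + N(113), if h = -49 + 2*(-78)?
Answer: -205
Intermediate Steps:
c(H) = 0 (c(H) = 9*(H*0) = 9*0 = 0)
N(o) = 0 (N(o) = 6*(0*o**2) = 6*0 = 0)
h = -205 (h = -49 - 156 = -205)
h + N(113) = -205 + 0 = -205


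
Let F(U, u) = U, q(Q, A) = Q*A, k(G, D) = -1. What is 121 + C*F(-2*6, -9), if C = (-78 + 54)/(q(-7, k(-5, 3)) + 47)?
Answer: 379/3 ≈ 126.33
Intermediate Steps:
q(Q, A) = A*Q
C = -4/9 (C = (-78 + 54)/(-1*(-7) + 47) = -24/(7 + 47) = -24/54 = -24*1/54 = -4/9 ≈ -0.44444)
121 + C*F(-2*6, -9) = 121 - (-8)*6/9 = 121 - 4/9*(-12) = 121 + 16/3 = 379/3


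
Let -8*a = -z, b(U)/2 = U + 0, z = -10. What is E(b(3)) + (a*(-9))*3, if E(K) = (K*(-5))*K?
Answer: -585/4 ≈ -146.25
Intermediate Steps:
b(U) = 2*U (b(U) = 2*(U + 0) = 2*U)
E(K) = -5*K² (E(K) = (-5*K)*K = -5*K²)
a = -5/4 (a = -(-1)*(-10)/8 = -⅛*10 = -5/4 ≈ -1.2500)
E(b(3)) + (a*(-9))*3 = -5*(2*3)² - 5/4*(-9)*3 = -5*6² + (45/4)*3 = -5*36 + 135/4 = -180 + 135/4 = -585/4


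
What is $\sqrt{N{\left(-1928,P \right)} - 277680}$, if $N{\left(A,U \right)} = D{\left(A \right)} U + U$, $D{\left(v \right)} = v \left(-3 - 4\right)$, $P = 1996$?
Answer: $2 \sqrt{6665583} \approx 5163.6$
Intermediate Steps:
$D{\left(v \right)} = - 7 v$ ($D{\left(v \right)} = v \left(-7\right) = - 7 v$)
$N{\left(A,U \right)} = U - 7 A U$ ($N{\left(A,U \right)} = - 7 A U + U = U - 7 A U$)
$\sqrt{N{\left(-1928,P \right)} - 277680} = \sqrt{1996 \left(1 - -13496\right) - 277680} = \sqrt{1996 \left(1 + 13496\right) + \left(-2221740 + 1944060\right)} = \sqrt{1996 \cdot 13497 - 277680} = \sqrt{26940012 - 277680} = \sqrt{26662332} = 2 \sqrt{6665583}$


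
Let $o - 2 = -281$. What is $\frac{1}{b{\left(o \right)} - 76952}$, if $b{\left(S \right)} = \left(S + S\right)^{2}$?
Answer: $\frac{1}{234412} \approx 4.266 \cdot 10^{-6}$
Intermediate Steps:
$o = -279$ ($o = 2 - 281 = -279$)
$b{\left(S \right)} = 4 S^{2}$ ($b{\left(S \right)} = \left(2 S\right)^{2} = 4 S^{2}$)
$\frac{1}{b{\left(o \right)} - 76952} = \frac{1}{4 \left(-279\right)^{2} - 76952} = \frac{1}{4 \cdot 77841 - 76952} = \frac{1}{311364 - 76952} = \frac{1}{234412}$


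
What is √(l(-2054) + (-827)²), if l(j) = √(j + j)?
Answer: √(683929 + 2*I*√1027) ≈ 827.0 + 0.039*I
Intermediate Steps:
l(j) = √2*√j (l(j) = √(2*j) = √2*√j)
√(l(-2054) + (-827)²) = √(√2*√(-2054) + (-827)²) = √(√2*(I*√2054) + 683929) = √(2*I*√1027 + 683929) = √(683929 + 2*I*√1027)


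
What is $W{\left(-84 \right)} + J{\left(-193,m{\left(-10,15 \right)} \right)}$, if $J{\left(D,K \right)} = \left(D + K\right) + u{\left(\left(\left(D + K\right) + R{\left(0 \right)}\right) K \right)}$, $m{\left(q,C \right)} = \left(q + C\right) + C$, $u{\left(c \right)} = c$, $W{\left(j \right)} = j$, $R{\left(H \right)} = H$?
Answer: $-3717$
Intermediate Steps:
$m{\left(q,C \right)} = q + 2 C$ ($m{\left(q,C \right)} = \left(C + q\right) + C = q + 2 C$)
$J{\left(D,K \right)} = D + K + K \left(D + K\right)$ ($J{\left(D,K \right)} = \left(D + K\right) + \left(\left(D + K\right) + 0\right) K = \left(D + K\right) + \left(D + K\right) K = \left(D + K\right) + K \left(D + K\right) = D + K + K \left(D + K\right)$)
$W{\left(-84 \right)} + J{\left(-193,m{\left(-10,15 \right)} \right)} = -84 + \left(-193 + \left(-10 + 2 \cdot 15\right) + \left(-10 + 2 \cdot 15\right) \left(-193 + \left(-10 + 2 \cdot 15\right)\right)\right) = -84 + \left(-193 + \left(-10 + 30\right) + \left(-10 + 30\right) \left(-193 + \left(-10 + 30\right)\right)\right) = -84 + \left(-193 + 20 + 20 \left(-193 + 20\right)\right) = -84 + \left(-193 + 20 + 20 \left(-173\right)\right) = -84 - 3633 = -3717$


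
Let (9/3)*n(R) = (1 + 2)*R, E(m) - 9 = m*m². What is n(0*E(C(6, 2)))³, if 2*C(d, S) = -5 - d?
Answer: 0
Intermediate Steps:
C(d, S) = -5/2 - d/2 (C(d, S) = (-5 - d)/2 = -5/2 - d/2)
E(m) = 9 + m³ (E(m) = 9 + m*m² = 9 + m³)
n(R) = R (n(R) = ((1 + 2)*R)/3 = (3*R)/3 = R)
n(0*E(C(6, 2)))³ = (0*(9 + (-5/2 - ½*6)³))³ = (0*(9 + (-5/2 - 3)³))³ = (0*(9 + (-11/2)³))³ = (0*(9 - 1331/8))³ = (0*(-1259/8))³ = 0³ = 0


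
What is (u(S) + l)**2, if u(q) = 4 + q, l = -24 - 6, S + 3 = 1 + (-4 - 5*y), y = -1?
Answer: 729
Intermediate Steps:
S = -1 (S = -3 + (1 + (-4 - 5*(-1))) = -3 + (1 + (-4 + 5)) = -3 + (1 + 1) = -3 + 2 = -1)
l = -30
(u(S) + l)**2 = ((4 - 1) - 30)**2 = (3 - 30)**2 = (-27)**2 = 729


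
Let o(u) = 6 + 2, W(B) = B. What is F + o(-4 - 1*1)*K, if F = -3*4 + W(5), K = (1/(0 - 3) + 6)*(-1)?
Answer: -157/3 ≈ -52.333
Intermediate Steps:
o(u) = 8
K = -17/3 (K = (1/(-3) + 6)*(-1) = (-1/3 + 6)*(-1) = (17/3)*(-1) = -17/3 ≈ -5.6667)
F = -7 (F = -3*4 + 5 = -12 + 5 = -7)
F + o(-4 - 1*1)*K = -7 + 8*(-17/3) = -7 - 136/3 = -157/3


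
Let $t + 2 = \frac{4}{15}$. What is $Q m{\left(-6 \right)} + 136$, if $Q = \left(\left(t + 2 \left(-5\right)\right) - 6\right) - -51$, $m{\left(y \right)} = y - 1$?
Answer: $- \frac{1453}{15} \approx -96.867$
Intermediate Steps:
$t = - \frac{26}{15}$ ($t = -2 + \frac{4}{15} = - \frac{26}{15} \approx -1.7333$)
$m{\left(y \right)} = -1 + y$
$Q = \frac{499}{15}$ ($Q = \left(\left(- \frac{26}{15} + 2 \left(-5\right)\right) - 6\right) - -51 = \left(\left(- \frac{26}{15} - 10\right) - 6\right) + 51 = \left(- \frac{176}{15} - 6\right) + 51 = - \frac{266}{15} + 51 = \frac{499}{15} \approx 33.267$)
$Q m{\left(-6 \right)} + 136 = \frac{499 \left(-1 - 6\right)}{15} + 136 = \frac{499}{15} \left(-7\right) + 136 = - \frac{3493}{15} + 136 = - \frac{1453}{15}$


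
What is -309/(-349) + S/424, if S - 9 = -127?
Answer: 44917/73988 ≈ 0.60709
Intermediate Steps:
S = -118 (S = 9 - 127 = -118)
-309/(-349) + S/424 = -309/(-349) - 118/424 = -309*(-1/349) - 118*1/424 = 309/349 - 59/212 = 44917/73988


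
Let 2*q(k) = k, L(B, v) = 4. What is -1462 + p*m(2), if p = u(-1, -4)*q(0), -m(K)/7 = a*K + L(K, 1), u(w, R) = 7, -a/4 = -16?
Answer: -1462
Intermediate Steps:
a = 64 (a = -4*(-16) = 64)
q(k) = k/2
m(K) = -28 - 448*K (m(K) = -7*(64*K + 4) = -7*(4 + 64*K) = -28 - 448*K)
p = 0 (p = 7*((1/2)*0) = 7*0 = 0)
-1462 + p*m(2) = -1462 + 0*(-28 - 448*2) = -1462 + 0*(-28 - 896) = -1462 + 0*(-924) = -1462 + 0 = -1462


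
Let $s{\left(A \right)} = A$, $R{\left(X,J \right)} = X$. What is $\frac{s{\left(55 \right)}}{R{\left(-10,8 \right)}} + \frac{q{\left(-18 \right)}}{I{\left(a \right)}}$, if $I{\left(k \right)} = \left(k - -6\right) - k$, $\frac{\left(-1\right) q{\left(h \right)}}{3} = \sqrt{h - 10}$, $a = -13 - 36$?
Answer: $- \frac{11}{2} - i \sqrt{7} \approx -5.5 - 2.6458 i$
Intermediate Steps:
$a = -49$ ($a = -13 - 36 = -49$)
$q{\left(h \right)} = - 3 \sqrt{-10 + h}$ ($q{\left(h \right)} = - 3 \sqrt{h - 10} = - 3 \sqrt{-10 + h}$)
$I{\left(k \right)} = 6$ ($I{\left(k \right)} = \left(k + 6\right) - k = \left(6 + k\right) - k = 6$)
$\frac{s{\left(55 \right)}}{R{\left(-10,8 \right)}} + \frac{q{\left(-18 \right)}}{I{\left(a \right)}} = \frac{55}{-10} + \frac{\left(-3\right) \sqrt{-10 - 18}}{6} = 55 \left(- \frac{1}{10}\right) + - 3 \sqrt{-28} \cdot \frac{1}{6} = - \frac{11}{2} + - 3 \cdot 2 i \sqrt{7} \cdot \frac{1}{6} = - \frac{11}{2} + - 6 i \sqrt{7} \cdot \frac{1}{6} = - \frac{11}{2} - i \sqrt{7}$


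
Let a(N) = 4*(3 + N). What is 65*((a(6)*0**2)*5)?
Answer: 0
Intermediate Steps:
a(N) = 12 + 4*N
65*((a(6)*0**2)*5) = 65*(((12 + 4*6)*0**2)*5) = 65*(((12 + 24)*0)*5) = 65*((36*0)*5) = 65*(0*5) = 65*0 = 0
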